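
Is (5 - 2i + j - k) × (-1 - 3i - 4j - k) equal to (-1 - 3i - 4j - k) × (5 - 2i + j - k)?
No: pq = -8 - 18i - 20j + 7k ≠ -8 - 8i - 22j - 15k = qp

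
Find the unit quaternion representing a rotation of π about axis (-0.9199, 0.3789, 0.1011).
-0.9199i + 0.3789j + 0.1011k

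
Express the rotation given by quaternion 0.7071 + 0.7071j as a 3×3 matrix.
[[0, 0, 1], [0, 1, 0], [-1, 0, 0]]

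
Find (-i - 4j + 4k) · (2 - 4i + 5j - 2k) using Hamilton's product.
24 - 14i - 26j - 13k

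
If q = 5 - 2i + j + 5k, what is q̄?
5 + 2i - j - 5k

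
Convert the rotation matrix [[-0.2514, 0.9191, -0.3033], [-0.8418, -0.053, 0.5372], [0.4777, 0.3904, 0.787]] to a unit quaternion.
0.6088 - 0.0603i - 0.3207j - 0.7231k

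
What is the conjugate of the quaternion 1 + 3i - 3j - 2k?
1 - 3i + 3j + 2k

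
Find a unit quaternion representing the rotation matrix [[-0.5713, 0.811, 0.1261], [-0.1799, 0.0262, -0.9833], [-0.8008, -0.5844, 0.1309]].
-0.3827 - 0.2606i - 0.6055j + 0.6473k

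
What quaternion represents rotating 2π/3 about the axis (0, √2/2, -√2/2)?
0.5 + 0.6124j - 0.6124k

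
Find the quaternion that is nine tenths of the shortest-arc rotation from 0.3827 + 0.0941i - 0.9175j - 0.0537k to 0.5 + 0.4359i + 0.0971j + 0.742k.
0.5433 + 0.4384i - 0.0403j + 0.7149k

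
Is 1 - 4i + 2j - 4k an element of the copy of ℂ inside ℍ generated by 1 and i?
No. The quaternion 1 - 4i + 2j - 4k has j-coefficient y = 2 and k-coefficient z = -4, not both zero, so it does not lie in the complex subalgebra spanned by 1 and i.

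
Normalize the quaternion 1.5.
1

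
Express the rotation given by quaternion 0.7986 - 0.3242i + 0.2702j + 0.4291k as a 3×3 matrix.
[[0.4857, -0.8606, 0.1533], [0.5102, 0.4215, 0.7497], [-0.7098, -0.2859, 0.6438]]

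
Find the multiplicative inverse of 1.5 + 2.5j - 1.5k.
0.1395 - 0.2326j + 0.1395k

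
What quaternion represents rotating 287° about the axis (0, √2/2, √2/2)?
-0.8039 + 0.4206j + 0.4206k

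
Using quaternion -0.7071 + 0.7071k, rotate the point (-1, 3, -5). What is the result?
(3, 1, -5)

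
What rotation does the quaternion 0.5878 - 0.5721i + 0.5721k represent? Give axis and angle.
axis = (-√2/2, 0, √2/2), θ = 108°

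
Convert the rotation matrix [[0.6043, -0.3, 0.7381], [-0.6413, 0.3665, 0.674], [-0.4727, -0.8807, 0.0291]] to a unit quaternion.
0.7071 - 0.5497i + 0.4281j - 0.1207k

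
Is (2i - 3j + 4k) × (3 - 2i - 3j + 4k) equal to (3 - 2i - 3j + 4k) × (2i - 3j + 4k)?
No: pq = -21 + 6i - 25j ≠ -21 + 6i + 7j + 24k = qp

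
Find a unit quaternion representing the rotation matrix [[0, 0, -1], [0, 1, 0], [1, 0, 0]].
0.7071 - 0.7071j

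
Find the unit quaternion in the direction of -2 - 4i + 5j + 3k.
-0.2722 - 0.5443i + 0.6804j + 0.4082k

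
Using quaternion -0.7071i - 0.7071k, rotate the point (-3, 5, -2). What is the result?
(-2, -5, -3)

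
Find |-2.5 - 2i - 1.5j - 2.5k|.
4.33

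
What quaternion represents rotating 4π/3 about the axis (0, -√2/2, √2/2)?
-0.5 - 0.6124j + 0.6124k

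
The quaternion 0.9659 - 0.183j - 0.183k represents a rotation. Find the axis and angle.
axis = (0, -√2/2, -√2/2), θ = π/6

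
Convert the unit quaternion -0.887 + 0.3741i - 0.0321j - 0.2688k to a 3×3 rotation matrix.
[[0.8534, -0.5009, -0.1442], [0.4528, 0.5756, 0.6809], [-0.2581, -0.6464, 0.718]]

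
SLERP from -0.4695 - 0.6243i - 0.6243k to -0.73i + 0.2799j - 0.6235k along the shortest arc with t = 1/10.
-0.4269 - 0.6447i + 0.0295j - 0.6334k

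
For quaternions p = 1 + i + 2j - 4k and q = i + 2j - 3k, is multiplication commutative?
No: pq = -17 + 3i + j - 3k ≠ -17 - i + 3j - 3k = qp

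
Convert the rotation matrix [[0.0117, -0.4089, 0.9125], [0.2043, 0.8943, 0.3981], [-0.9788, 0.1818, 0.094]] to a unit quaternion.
0.7071 - 0.0765i + 0.6687j + 0.2168k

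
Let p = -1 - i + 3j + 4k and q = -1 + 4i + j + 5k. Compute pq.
-18 + 8i + 17j - 22k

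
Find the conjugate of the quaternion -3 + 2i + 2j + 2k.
-3 - 2i - 2j - 2k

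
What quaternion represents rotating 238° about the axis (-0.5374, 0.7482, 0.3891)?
-0.4848 - 0.47i + 0.6544j + 0.3403k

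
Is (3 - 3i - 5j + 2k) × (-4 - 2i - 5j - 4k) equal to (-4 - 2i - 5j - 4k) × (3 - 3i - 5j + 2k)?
No: pq = -35 + 36i - 11j - 15k ≠ -35 - 24i + 21j - 25k = qp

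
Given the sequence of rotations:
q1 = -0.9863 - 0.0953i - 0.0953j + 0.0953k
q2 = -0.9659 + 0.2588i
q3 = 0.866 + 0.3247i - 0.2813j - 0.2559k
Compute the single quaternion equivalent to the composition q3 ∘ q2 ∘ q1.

q2 · q1 = 0.9773 - 0.1632i + 0.0674j - 0.1167k
q3 · q2 · q1 = 0.8884 + 0.2261i - 0.1369j - 0.3752k
0.8884 + 0.2261i - 0.1369j - 0.3752k


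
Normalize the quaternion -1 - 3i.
-0.3162 - 0.9487i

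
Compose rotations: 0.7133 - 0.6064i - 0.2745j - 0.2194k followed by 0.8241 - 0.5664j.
0.4324 - 0.3755i - 0.6302j - 0.5243k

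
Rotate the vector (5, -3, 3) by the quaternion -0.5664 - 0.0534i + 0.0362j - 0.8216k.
(1.181, 5.342, 3.616)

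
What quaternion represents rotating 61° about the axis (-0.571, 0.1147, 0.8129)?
0.8616 - 0.2898i + 0.0582j + 0.4126k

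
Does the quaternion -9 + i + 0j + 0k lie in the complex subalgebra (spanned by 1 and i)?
Yes. The quaternion -9 + i has j- and k-coefficients y = z = 0, so it lies in the complex subalgebra spanned by 1 and i.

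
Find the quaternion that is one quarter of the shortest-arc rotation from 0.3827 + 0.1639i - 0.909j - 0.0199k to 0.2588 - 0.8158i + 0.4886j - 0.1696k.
0.2359 + 0.3808i - 0.8934j + 0.0349k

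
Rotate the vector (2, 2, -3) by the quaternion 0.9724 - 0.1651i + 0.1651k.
(1.412, 1.461, -3.588)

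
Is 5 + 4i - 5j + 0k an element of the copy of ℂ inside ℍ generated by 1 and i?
No. The quaternion 5 + 4i - 5j has j-coefficient y = -5 and k-coefficient z = 0, not both zero, so it does not lie in the complex subalgebra spanned by 1 and i.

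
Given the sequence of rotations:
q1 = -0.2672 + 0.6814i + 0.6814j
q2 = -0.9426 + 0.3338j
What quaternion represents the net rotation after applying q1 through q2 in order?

q2 · q1 = 0.0244 - 0.6423i - 0.7315j - 0.2275k
0.0244 - 0.6423i - 0.7315j - 0.2275k


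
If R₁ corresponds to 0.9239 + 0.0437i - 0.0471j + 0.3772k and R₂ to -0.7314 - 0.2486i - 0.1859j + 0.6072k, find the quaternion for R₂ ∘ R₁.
-0.9027 - 0.3032i - 0.017j + 0.3049k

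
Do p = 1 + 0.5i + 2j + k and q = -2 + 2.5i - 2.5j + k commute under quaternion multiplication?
No: pq = 0.75 + 6i - 4.5j - 7.25k ≠ 0.75 - 3i - 8.5j + 5.25k = qp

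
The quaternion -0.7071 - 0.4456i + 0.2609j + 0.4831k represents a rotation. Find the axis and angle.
axis = (-0.6302, 0.369, 0.6832), θ = 3π/2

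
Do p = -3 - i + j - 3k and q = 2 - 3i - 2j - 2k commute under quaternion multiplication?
No: pq = -13 - i + 15j + 5k ≠ -13 + 15i + j - 5k = qp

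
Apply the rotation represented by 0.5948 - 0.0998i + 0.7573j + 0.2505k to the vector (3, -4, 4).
(4.383, -0.985, -4.563)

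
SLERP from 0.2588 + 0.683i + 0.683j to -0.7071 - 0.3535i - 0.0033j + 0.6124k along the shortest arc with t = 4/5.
0.6785 + 0.4764i + 0.1721j - 0.5321k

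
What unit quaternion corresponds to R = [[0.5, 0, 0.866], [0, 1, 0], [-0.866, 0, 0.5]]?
0.866 + 0.5j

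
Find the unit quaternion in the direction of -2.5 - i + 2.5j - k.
-0.6565 - 0.2626i + 0.6565j - 0.2626k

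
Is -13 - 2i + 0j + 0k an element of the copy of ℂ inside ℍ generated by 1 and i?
Yes. The quaternion -13 - 2i has j- and k-coefficients y = z = 0, so it lies in the complex subalgebra spanned by 1 and i.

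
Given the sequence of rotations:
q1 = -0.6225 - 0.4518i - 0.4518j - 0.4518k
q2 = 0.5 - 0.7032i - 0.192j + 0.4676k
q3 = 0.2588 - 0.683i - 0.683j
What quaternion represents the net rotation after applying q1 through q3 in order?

q2 · q1 = -0.5044 + 0.5098i - 0.6353j - 0.286k
q3 · q2 · q1 = -0.2163 + 0.6718i - 0.0152j + 0.7081k
-0.2163 + 0.6718i - 0.0152j + 0.7081k


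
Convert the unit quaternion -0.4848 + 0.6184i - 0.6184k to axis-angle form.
axis = (√2/2, 0, -√2/2), θ = 238°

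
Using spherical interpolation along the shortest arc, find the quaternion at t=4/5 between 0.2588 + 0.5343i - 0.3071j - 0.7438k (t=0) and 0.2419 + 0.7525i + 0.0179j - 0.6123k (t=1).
0.2488 + 0.7182i - 0.0487j - 0.648k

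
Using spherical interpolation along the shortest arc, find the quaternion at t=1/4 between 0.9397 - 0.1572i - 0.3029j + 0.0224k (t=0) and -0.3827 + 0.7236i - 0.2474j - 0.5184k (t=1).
0.9004 - 0.3554i - 0.1751j + 0.1796k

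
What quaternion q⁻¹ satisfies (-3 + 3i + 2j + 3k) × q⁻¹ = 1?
-0.0968 - 0.0968i - 0.0645j - 0.0968k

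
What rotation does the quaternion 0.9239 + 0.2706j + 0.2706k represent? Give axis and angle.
axis = (0, √2/2, √2/2), θ = π/4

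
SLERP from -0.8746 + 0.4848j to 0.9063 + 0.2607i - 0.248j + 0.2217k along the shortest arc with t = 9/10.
-0.9104 - 0.236i + 0.2744j - 0.2007k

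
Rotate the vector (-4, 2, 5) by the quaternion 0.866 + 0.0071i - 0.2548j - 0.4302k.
(-2.754, 5.289, 3.073)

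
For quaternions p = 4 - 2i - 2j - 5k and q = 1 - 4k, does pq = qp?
No: pq = -16 + 6i - 10j - 21k ≠ -16 - 10i + 6j - 21k = qp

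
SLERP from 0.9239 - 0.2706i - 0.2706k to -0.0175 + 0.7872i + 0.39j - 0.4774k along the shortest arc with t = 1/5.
0.8624 - 0.4805i - 0.1136j - 0.112k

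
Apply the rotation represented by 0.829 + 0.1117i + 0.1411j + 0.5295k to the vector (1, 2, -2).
(-1.998, 1.81, -1.317)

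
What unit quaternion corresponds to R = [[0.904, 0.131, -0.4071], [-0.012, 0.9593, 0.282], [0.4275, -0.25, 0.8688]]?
0.9659 - 0.1377i - 0.216j - 0.037k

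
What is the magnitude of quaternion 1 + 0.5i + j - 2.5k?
2.915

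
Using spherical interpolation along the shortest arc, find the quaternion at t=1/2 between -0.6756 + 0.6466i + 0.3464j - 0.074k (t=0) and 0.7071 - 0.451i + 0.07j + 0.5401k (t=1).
-0.7318 + 0.5809i + 0.1463j - 0.325k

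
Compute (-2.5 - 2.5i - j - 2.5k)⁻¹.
-0.1266 + 0.1266i + 0.0506j + 0.1266k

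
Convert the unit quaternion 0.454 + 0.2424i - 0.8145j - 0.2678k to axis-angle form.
axis = (0.2721, -0.9141, -0.3006), θ = 126°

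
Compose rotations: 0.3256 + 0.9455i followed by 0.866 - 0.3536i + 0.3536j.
0.6163 + 0.7037i + 0.1151j - 0.3343k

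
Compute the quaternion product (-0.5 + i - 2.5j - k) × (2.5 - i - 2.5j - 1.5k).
-8 + 4.25i - 2.5j - 6.75k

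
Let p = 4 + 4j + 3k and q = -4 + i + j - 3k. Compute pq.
-11 - 11i - 9j - 28k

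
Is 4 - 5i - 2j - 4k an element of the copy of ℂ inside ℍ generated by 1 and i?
No. The quaternion 4 - 5i - 2j - 4k has j-coefficient y = -2 and k-coefficient z = -4, not both zero, so it does not lie in the complex subalgebra spanned by 1 and i.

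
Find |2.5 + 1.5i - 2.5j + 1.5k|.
√17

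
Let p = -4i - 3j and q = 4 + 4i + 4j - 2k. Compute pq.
28 - 10i - 20j - 4k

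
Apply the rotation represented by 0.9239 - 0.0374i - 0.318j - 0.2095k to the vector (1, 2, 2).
(0.388, 1.86, 2.321)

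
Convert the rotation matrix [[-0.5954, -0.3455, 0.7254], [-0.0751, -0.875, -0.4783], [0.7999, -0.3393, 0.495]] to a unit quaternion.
0.0785 + 0.4429i - 0.2374j + 0.861k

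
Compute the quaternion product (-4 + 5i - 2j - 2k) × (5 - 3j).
-26 + 19i + 2j - 25k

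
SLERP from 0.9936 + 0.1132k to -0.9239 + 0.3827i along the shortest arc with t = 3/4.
0.9564 - 0.2906i + 0.029k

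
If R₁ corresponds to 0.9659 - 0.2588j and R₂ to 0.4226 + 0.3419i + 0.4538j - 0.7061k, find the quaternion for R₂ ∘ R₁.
0.5256 + 0.1475i + 0.329j - 0.7705k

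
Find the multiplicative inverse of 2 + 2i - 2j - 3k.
0.0952 - 0.0952i + 0.0952j + 0.1429k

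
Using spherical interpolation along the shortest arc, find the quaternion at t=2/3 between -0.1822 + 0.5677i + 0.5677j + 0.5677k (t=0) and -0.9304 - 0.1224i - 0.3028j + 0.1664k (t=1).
-0.8888 + 0.1751i + 0.0202j + 0.4231k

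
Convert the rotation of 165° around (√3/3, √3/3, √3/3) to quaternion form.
0.1305 + 0.5724i + 0.5724j + 0.5724k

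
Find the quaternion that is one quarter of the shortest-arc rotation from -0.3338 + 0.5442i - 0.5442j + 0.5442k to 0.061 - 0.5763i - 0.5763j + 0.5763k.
-0.265 + 0.276i - 0.6533j + 0.6533k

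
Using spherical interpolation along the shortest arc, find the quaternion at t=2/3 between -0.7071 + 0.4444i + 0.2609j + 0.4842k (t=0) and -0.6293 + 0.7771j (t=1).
-0.7152 + 0.1661i + 0.6543j + 0.181k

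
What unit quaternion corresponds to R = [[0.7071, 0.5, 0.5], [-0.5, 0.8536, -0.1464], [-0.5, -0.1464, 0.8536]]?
0.9239 + 0.2706j - 0.2706k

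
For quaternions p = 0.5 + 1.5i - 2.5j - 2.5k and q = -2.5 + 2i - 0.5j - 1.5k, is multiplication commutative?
No: pq = -9.25 - 0.25i + 3.25j + 9.75k ≠ -9.25 - 5.25i + 8.75j + 1.25k = qp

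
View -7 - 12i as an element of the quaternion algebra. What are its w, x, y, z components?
-7 - 12i + 0j + 0k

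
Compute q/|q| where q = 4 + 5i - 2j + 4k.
0.5121 + 0.6402i - 0.2561j + 0.5121k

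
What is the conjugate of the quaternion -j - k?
j + k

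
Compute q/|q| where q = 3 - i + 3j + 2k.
0.6255 - 0.2085i + 0.6255j + 0.417k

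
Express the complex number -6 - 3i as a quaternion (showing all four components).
-6 - 3i + 0j + 0k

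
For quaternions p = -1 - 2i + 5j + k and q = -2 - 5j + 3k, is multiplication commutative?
No: pq = 24 + 24i + j + 5k ≠ 24 - 16i - 11j - 15k = qp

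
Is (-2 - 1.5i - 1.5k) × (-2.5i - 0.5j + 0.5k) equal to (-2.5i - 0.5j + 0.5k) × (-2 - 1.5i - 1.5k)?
No: pq = -3 + 4.25i + 5.5j - 0.25k ≠ -3 + 5.75i - 3.5j - 1.75k = qp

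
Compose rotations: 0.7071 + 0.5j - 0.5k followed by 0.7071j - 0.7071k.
-0.7071 + 0.5j - 0.5k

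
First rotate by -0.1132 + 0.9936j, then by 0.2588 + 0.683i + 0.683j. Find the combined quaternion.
-0.7079 - 0.0773i + 0.1798j + 0.6786k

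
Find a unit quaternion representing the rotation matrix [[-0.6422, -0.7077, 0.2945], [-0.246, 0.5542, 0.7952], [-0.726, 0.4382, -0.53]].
0.309 - 0.2888i + 0.8256j + 0.3735k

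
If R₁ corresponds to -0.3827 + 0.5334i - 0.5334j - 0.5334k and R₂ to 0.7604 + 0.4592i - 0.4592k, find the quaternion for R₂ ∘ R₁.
-0.7809 - 0.0151i - 0.4056j - 0.4748k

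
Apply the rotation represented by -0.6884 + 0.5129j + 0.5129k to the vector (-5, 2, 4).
(-1.151, 6.583, -0.583)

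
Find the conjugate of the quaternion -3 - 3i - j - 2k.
-3 + 3i + j + 2k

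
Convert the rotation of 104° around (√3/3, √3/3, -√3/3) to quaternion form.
0.6157 + 0.455i + 0.455j - 0.455k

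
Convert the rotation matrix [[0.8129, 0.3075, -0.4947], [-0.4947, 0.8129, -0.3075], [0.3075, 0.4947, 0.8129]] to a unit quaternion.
0.9272 + 0.2163i - 0.2163j - 0.2163k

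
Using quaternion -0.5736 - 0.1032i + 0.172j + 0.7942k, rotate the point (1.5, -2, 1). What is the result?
(-2.593, -0.699, 0.186)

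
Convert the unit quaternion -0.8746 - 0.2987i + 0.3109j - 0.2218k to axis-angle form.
axis = (-0.6161, 0.6412, -0.4575), θ = 302°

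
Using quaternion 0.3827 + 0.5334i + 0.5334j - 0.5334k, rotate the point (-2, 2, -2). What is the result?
(2.552, 1.357, 1.909)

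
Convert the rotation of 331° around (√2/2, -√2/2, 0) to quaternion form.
-0.9681 + 0.177i - 0.177j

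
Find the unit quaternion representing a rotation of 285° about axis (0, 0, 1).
-0.7934 + 0.6088k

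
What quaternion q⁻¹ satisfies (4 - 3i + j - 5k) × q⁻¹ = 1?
0.0784 + 0.0588i - 0.0196j + 0.098k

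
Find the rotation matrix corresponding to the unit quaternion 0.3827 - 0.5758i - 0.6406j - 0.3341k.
[[-0.044, 0.9934, -0.1056], [0.482, 0.1137, 0.8688], [0.8751, -0.0127, -0.4838]]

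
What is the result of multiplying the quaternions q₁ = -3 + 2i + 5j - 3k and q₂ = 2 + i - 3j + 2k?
13 + 2i + 12j - 23k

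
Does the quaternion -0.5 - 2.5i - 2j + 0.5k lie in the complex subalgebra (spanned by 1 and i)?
No. The quaternion -0.5 - 2.5i - 2j + 0.5k has j-coefficient y = -2 and k-coefficient z = 0.5, not both zero, so it does not lie in the complex subalgebra spanned by 1 and i.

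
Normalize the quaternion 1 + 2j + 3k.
0.2673 + 0.5345j + 0.8018k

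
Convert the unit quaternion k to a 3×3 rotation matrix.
[[-1, 0, 0], [0, -1, 0], [0, 0, 1]]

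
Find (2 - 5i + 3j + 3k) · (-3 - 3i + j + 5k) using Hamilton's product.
-39 + 21i + 9j + 5k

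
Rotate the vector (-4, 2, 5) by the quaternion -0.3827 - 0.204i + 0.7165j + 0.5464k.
(-1.11, 6.616, 0.026)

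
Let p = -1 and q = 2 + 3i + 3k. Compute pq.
-2 - 3i - 3k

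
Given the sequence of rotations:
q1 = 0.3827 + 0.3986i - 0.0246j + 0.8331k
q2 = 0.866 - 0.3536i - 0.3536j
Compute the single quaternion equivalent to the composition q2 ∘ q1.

q2 · q1 = 0.4637 - 0.0847i + 0.138j + 0.8711k
0.4637 - 0.0847i + 0.138j + 0.8711k


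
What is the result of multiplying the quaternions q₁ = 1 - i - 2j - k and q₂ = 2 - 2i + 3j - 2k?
4 + 3i - j - 11k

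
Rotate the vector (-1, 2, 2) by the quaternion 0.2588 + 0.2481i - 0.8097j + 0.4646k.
(-0.919, -0.71, -2.766)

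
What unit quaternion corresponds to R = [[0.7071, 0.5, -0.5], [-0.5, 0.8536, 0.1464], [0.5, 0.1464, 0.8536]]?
0.9239 - 0.2706j - 0.2706k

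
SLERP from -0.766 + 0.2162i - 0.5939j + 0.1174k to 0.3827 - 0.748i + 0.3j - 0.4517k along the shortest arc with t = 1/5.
-0.724 + 0.3471i - 0.5621j + 0.1986k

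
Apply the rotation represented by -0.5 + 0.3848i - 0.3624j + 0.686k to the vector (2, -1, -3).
(-3.486, -1.355, -0.11)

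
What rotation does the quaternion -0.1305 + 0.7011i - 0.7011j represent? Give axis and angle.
axis = (√2/2, -√2/2, 0), θ = 195°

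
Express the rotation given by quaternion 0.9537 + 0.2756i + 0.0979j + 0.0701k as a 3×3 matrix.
[[0.971, -0.0797, 0.2254], [0.1877, 0.8383, -0.512], [-0.1481, 0.5394, 0.8289]]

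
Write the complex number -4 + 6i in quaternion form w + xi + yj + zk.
-4 + 6i + 0j + 0k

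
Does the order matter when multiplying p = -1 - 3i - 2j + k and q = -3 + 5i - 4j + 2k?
Yes: pq = 8 + 4i + 21j + 17k ≠ 8 + 4i - j - 27k = qp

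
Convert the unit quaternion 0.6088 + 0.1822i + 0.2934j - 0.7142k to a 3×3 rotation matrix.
[[-0.1923, 0.9765, 0.097], [-0.7627, -0.0866, -0.6409], [-0.6175, -0.1972, 0.7614]]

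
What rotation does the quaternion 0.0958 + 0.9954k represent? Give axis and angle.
axis = (0, 0, 1), θ = 169°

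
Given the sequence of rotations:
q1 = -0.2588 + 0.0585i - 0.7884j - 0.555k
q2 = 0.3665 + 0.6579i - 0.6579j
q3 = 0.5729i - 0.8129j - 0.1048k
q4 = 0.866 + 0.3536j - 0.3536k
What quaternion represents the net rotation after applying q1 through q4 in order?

q2 · q1 = -0.652 + 0.2163i + 0.2465j - 0.6836k
q3 · q2 · q1 = 0.0048 + 0.208i + 0.899j + 0.3854k
q4 · q3 · q2 · q1 = -0.1775 + 0.6343i + 0.7067j + 0.2585k
-0.1775 + 0.6343i + 0.7067j + 0.2585k


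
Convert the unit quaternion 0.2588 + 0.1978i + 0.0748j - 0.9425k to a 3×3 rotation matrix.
[[-0.7878, 0.5174, -0.3341], [-0.4582, -0.8549, -0.2434], [-0.4116, -0.0386, 0.9106]]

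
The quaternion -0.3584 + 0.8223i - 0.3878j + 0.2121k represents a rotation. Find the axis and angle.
axis = (0.8808, -0.4154, 0.2272), θ = 222°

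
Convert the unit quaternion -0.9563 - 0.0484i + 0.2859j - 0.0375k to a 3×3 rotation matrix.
[[0.8337, -0.0994, -0.5432], [0.044, 0.9925, -0.114], [0.5504, 0.0711, 0.8318]]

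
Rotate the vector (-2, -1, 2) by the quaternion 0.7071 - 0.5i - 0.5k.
(-0.707, 2.828, 0.707)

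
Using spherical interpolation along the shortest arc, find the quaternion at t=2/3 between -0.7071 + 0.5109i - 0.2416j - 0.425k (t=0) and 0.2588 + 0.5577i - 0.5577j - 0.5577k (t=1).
-0.0888 + 0.6206i - 0.5131j - 0.5863k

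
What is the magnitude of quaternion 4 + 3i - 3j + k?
√35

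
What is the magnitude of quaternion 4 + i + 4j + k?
√34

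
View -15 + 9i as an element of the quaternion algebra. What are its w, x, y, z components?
-15 + 9i + 0j + 0k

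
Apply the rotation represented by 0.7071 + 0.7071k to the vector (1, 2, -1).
(-2, 1, -1)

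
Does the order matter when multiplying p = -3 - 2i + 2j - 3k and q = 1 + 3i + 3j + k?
Yes: pq = -14j - 18k ≠ -22i + 6k = qp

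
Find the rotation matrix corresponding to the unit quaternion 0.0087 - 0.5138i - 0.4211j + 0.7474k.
[[-0.4719, 0.4197, -0.7754], [0.4457, -0.6452, -0.6205], [-0.7607, -0.6384, 0.1174]]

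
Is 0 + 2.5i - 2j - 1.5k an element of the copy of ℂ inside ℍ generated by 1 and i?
No. The quaternion 2.5i - 2j - 1.5k has j-coefficient y = -2 and k-coefficient z = -1.5, not both zero, so it does not lie in the complex subalgebra spanned by 1 and i.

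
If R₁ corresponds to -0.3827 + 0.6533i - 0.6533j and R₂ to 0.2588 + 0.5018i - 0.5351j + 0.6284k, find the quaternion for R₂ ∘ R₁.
-0.7764 + 0.3876i + 0.4462j - 0.2187k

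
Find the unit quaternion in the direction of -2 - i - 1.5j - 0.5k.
-0.7303 - 0.3651i - 0.5477j - 0.1826k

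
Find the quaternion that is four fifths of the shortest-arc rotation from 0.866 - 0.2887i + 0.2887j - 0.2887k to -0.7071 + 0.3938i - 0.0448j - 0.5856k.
0.802 - 0.4015i + 0.1054j + 0.4295k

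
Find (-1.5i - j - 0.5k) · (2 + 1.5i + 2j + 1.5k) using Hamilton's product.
5 - 3.5i - 0.5j - 2.5k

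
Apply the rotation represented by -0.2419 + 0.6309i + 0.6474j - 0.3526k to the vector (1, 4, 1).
(1.74, 0.657, -3.813)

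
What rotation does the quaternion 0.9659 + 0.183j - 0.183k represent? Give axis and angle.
axis = (0, √2/2, -√2/2), θ = π/6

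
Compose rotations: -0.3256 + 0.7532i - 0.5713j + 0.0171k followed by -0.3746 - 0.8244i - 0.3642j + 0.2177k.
0.5311 + 0.1044i + 0.5107j + 0.668k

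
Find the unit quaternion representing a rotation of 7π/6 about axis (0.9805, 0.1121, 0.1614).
-0.2588 + 0.9471i + 0.1083j + 0.1559k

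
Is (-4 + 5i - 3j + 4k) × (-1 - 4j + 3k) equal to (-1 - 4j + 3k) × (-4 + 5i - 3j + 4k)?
No: pq = -20 + 2i + 4j - 36k ≠ -20 - 12i + 34j + 4k = qp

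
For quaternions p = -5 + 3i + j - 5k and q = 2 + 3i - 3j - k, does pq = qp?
No: pq = -21 - 25i + 5j - 17k ≠ -21 + 7i + 29j + 7k = qp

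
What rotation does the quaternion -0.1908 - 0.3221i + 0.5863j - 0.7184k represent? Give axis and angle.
axis = (-0.3281, 0.5973, -0.7318), θ = 202°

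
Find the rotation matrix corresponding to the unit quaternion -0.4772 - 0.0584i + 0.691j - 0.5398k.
[[-0.5377, -0.5959, -0.5964], [0.4345, 0.4104, -0.8017], [0.7225, -0.6903, 0.0382]]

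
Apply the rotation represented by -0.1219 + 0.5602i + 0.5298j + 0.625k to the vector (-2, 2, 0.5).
(2.463, -1.301, -0.702)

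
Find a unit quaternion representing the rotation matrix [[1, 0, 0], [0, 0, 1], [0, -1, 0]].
0.7071 - 0.7071i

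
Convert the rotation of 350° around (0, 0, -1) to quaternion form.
-0.9962 - 0.0872k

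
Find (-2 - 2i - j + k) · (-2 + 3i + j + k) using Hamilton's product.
10 - 4i + 5j - 3k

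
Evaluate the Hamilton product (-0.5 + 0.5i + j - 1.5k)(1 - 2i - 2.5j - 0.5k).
2.25 - 2.75i + 5.5j - 0.5k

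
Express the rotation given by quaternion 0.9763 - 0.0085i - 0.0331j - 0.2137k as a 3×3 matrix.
[[0.9065, 0.4178, -0.061], [-0.4167, 0.9085, 0.0307], [0.0683, -0.0025, 0.9977]]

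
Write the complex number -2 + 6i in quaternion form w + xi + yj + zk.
-2 + 6i + 0j + 0k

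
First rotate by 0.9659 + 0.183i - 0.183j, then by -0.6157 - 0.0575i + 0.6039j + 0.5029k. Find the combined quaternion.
-0.4737 - 0.0762i + 0.788j + 0.3858k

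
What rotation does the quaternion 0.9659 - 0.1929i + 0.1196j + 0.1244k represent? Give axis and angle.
axis = (-0.7453, 0.4621, 0.4806), θ = π/6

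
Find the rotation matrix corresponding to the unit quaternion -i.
[[1, 0, 0], [0, -1, 0], [0, 0, -1]]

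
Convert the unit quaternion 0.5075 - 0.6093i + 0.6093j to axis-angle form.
axis = (-√2/2, √2/2, 0), θ = 119°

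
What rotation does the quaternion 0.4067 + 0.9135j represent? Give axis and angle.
axis = (0, 1, 0), θ = 132°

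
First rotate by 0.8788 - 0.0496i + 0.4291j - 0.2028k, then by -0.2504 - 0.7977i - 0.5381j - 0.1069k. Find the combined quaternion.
-0.0504 - 0.5336i - 0.7368j - 0.4121k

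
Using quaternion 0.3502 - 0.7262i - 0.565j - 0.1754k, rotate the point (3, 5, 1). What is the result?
(5.476, 2.219, -0.294)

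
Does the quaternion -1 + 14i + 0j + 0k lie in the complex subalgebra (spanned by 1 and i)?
Yes. The quaternion -1 + 14i has j- and k-coefficients y = z = 0, so it lies in the complex subalgebra spanned by 1 and i.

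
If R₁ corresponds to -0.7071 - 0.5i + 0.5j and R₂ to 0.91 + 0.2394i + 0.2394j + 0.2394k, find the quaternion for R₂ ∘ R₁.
-0.6435 - 0.744i + 0.166j + 0.0701k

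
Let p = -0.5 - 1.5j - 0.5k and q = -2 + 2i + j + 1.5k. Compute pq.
3.25 - 2.75i + 1.5j + 3.25k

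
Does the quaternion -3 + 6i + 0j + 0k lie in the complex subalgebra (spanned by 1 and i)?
Yes. The quaternion -3 + 6i has j- and k-coefficients y = z = 0, so it lies in the complex subalgebra spanned by 1 and i.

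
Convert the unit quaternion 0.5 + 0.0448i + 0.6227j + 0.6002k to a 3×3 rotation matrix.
[[-0.496, -0.5444, 0.6765], [0.656, 0.2755, 0.7027], [-0.5689, 0.7923, 0.2205]]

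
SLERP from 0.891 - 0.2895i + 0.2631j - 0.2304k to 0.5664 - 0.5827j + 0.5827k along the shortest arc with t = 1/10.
0.9344 - 0.2782i + 0.1724j - 0.1409k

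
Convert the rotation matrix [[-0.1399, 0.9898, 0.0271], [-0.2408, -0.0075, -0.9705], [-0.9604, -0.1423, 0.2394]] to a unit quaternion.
0.5225 + 0.3963i + 0.4725j - 0.5888k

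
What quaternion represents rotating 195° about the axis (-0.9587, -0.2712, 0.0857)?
-0.1305 - 0.9505i - 0.2689j + 0.085k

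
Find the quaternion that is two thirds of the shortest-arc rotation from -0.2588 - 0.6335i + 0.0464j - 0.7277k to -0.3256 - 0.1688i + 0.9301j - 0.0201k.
-0.3727 - 0.4127i + 0.7602j - 0.3358k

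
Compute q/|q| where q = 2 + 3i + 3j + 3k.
0.3592 + 0.5388i + 0.5388j + 0.5388k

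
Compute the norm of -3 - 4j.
5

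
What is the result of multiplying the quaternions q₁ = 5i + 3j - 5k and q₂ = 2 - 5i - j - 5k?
3 - 10i + 56j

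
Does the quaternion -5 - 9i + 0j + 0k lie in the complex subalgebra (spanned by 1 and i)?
Yes. The quaternion -5 - 9i has j- and k-coefficients y = z = 0, so it lies in the complex subalgebra spanned by 1 and i.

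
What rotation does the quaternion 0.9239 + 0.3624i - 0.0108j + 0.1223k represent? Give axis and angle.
axis = (0.9471, -0.0282, 0.3196), θ = π/4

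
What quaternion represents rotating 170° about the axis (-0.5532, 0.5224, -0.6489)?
0.0872 - 0.5511i + 0.5204j - 0.6464k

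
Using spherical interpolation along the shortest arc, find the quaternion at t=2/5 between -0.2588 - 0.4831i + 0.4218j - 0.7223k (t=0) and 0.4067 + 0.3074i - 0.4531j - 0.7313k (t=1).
0.0265 - 0.2046i + 0.0747j - 0.9756k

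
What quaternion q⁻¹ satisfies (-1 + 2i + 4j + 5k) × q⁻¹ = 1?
-0.0217 - 0.0435i - 0.087j - 0.1087k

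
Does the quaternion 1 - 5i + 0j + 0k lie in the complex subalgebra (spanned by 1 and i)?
Yes. The quaternion 1 - 5i has j- and k-coefficients y = z = 0, so it lies in the complex subalgebra spanned by 1 and i.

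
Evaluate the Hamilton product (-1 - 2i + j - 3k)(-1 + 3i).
7 - i - 10j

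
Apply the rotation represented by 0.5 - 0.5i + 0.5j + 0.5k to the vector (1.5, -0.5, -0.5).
(0.5, -0.5, -1.5)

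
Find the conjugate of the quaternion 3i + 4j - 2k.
-3i - 4j + 2k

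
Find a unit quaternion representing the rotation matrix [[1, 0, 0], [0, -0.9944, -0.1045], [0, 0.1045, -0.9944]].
0.0523 + 0.9986i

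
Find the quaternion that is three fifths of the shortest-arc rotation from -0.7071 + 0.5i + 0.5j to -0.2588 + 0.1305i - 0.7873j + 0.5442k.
-0.1883 + 0.1732i + 0.8731j - 0.415k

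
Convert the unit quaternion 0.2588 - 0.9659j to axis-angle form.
axis = (0, -1, 0), θ = 5π/6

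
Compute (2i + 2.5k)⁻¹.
-0.1951i - 0.2439k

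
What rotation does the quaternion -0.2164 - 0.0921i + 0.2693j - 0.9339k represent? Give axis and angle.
axis = (-0.0943, 0.2758, -0.9566), θ = 205°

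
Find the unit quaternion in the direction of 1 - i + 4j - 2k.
0.2132 - 0.2132i + 0.8528j - 0.4264k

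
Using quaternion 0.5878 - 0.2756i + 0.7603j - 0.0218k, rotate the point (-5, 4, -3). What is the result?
(-3.506, 4.74, 3.904)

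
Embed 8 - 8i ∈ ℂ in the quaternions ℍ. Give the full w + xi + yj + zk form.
8 - 8i + 0j + 0k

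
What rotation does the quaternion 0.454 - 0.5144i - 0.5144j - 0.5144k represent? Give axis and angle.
axis = (-√3/3, -√3/3, -√3/3), θ = 126°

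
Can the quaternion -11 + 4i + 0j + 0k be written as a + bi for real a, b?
Yes. The quaternion -11 + 4i has j- and k-coefficients y = z = 0, so it lies in the complex subalgebra spanned by 1 and i.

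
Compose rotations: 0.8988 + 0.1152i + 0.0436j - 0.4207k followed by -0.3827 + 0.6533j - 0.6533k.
-0.6473 - 0.2904i + 0.4952j - 0.5014k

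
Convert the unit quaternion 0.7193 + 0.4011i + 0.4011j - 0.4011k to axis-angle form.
axis = (√3/3, √3/3, -√3/3), θ = 88°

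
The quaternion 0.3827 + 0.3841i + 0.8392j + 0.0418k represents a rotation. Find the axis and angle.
axis = (0.4158, 0.9084, 0.0452), θ = 3π/4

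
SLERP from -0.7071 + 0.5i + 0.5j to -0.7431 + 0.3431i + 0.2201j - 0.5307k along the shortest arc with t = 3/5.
-0.765 + 0.4267i + 0.3496j - 0.3325k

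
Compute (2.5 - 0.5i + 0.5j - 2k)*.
2.5 + 0.5i - 0.5j + 2k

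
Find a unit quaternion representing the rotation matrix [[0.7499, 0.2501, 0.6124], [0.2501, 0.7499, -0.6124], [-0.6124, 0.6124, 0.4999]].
0.866 + 0.3536i + 0.3536j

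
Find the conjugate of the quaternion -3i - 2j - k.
3i + 2j + k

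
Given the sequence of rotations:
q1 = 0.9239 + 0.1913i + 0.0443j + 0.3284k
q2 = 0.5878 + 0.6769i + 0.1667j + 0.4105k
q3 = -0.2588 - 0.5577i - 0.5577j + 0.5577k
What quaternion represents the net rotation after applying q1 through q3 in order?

q2 · q1 = 0.2714 + 0.7744i + 0.0363j + 0.5704k
q3 · q2 · q1 = 0.0638 - 0.6901i + 0.5892j + 0.4154k
0.0638 - 0.6901i + 0.5892j + 0.4154k


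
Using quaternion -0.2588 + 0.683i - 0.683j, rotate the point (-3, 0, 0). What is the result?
(-0.201, 2.799, 1.061)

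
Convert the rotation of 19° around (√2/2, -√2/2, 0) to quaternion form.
0.9863 + 0.1167i - 0.1167j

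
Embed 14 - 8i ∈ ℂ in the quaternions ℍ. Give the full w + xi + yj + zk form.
14 - 8i + 0j + 0k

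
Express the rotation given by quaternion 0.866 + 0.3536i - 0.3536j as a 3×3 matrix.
[[0.7499, -0.2501, -0.6124], [-0.2501, 0.7499, -0.6124], [0.6124, 0.6124, 0.4999]]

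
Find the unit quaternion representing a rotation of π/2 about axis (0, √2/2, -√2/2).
0.7071 + 0.5j - 0.5k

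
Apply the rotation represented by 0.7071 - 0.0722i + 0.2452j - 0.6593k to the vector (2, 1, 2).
(1.802, -2.258, 0.81)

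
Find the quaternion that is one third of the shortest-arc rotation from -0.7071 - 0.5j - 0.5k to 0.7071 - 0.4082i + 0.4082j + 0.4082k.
-0.722 + 0.1399i - 0.4791j - 0.4791k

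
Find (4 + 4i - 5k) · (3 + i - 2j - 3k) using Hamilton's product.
-7 + 6i - j - 35k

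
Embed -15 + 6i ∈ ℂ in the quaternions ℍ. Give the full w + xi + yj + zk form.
-15 + 6i + 0j + 0k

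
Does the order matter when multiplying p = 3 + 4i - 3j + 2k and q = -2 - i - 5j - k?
Yes: pq = -15 + 2i - 7j - 30k ≠ -15 - 24i - 11j + 16k = qp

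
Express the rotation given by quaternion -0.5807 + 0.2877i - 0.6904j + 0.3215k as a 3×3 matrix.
[[-0.16, -0.0239, 0.9868], [-0.7706, 0.6277, -0.1098], [-0.6168, -0.7781, -0.1188]]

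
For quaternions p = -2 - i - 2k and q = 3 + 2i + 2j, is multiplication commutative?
No: pq = -4 - 3i - 8j - 8k ≠ -4 - 11i - 4k = qp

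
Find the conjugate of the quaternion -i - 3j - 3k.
i + 3j + 3k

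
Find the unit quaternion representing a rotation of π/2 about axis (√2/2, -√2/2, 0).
0.7071 + 0.5i - 0.5j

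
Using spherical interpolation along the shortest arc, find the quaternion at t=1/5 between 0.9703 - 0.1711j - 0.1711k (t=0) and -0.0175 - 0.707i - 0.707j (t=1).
0.8944 - 0.2055i - 0.3642j - 0.1586k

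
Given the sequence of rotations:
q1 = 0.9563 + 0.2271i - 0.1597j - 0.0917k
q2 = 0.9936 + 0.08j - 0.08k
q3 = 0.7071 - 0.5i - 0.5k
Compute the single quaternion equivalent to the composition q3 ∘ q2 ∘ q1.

q2 · q1 = 0.9556 + 0.2055i - 0.1003j - 0.1858k
q3 · q2 · q1 = 0.6856 - 0.3826i - 0.2666j - 0.559k
0.6856 - 0.3826i - 0.2666j - 0.559k


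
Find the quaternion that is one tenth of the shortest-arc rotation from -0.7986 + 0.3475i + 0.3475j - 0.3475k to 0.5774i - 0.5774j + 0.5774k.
-0.7688 + 0.2541i + 0.415j - 0.415k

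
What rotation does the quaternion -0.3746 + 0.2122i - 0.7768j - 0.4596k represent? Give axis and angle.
axis = (0.2289, -0.8378, -0.4957), θ = 224°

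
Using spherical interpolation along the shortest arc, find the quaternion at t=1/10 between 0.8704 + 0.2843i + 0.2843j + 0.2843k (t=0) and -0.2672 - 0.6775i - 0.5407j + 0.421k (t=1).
0.8489 + 0.3498i + 0.333j + 0.2148k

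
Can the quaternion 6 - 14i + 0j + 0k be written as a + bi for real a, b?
Yes. The quaternion 6 - 14i has j- and k-coefficients y = z = 0, so it lies in the complex subalgebra spanned by 1 and i.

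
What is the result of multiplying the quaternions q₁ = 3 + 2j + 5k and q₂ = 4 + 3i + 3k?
-3 + 15i + 23j + 23k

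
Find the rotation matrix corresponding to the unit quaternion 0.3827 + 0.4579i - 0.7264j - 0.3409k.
[[-0.2877, -0.4043, -0.8682], [-0.9262, 0.3482, 0.1448], [0.2438, 0.8457, -0.4747]]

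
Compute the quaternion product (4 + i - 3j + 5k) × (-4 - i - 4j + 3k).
-42 + 3i - 12j - 15k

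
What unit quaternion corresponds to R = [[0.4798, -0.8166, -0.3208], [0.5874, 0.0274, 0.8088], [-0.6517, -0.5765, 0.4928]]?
0.7071 - 0.4898i + 0.117j + 0.4964k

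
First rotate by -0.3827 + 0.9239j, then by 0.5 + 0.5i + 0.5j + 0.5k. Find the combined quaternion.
-0.6533 - 0.6533i + 0.2706j + 0.2706k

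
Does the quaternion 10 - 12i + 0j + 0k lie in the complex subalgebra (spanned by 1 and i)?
Yes. The quaternion 10 - 12i has j- and k-coefficients y = z = 0, so it lies in the complex subalgebra spanned by 1 and i.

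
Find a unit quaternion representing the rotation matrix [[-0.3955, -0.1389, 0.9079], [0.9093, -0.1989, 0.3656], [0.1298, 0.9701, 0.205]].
0.3907 + 0.3868i + 0.4979j + 0.6707k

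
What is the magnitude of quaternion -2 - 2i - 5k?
√33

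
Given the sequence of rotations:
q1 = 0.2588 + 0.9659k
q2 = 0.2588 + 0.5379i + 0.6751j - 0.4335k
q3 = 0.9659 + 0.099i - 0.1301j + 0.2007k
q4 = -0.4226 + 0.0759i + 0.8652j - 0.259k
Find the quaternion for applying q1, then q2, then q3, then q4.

q2 · q1 = 0.4857 + 0.7913i - 0.3448j + 0.1378k
q3 · q2 · q1 = 0.3183 + 0.8637i - 0.2511j + 0.2994k
q4 · q3 · q2 · q1 = 0.0947 - 0.1468i + 0.1351j - 0.9753k
0.0947 - 0.1468i + 0.1351j - 0.9753k


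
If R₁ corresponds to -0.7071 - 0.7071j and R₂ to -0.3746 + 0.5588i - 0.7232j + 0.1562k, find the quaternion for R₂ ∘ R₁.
-0.2465 - 0.2847i + 0.7763j - 0.5056k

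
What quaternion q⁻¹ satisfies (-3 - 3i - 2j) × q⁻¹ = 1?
-0.1364 + 0.1364i + 0.0909j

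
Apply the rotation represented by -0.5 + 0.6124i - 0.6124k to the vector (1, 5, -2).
(-1.312, -3.113, -4.312)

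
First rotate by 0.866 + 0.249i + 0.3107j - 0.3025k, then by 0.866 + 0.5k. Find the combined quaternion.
0.9012 + 0.0603i + 0.3936j + 0.171k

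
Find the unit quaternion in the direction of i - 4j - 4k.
0.1741i - 0.6963j - 0.6963k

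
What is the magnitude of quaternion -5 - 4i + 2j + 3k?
√54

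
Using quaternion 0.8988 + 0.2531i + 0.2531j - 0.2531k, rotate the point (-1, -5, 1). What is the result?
(-3.332, -3.975, -0.307)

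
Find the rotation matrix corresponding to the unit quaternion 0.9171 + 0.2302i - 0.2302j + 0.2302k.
[[0.788, -0.5282, -0.3162], [0.3162, 0.788, -0.5282], [0.5282, 0.3162, 0.788]]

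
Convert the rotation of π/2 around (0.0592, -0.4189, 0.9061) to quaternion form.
0.7071 + 0.0419i - 0.2962j + 0.6407k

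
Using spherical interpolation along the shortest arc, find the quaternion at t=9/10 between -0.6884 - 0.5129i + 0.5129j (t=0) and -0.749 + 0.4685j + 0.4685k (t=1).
-0.7604 - 0.0559i + 0.4846j + 0.4287k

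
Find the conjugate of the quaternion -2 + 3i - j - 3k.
-2 - 3i + j + 3k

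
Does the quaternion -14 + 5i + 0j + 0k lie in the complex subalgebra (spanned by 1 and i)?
Yes. The quaternion -14 + 5i has j- and k-coefficients y = z = 0, so it lies in the complex subalgebra spanned by 1 and i.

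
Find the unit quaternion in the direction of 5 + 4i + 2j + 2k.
0.7143 + 0.5714i + 0.2857j + 0.2857k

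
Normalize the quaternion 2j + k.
0.8944j + 0.4472k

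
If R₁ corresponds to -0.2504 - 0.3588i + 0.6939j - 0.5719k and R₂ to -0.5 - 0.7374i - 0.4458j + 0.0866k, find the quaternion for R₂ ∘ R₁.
0.2195 + 0.5589i - 0.6881j - 0.4074k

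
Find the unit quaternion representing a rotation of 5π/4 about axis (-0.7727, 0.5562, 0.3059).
-0.3827 - 0.7139i + 0.5139j + 0.2826k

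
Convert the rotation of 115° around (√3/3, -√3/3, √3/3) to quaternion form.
0.5373 + 0.4869i - 0.4869j + 0.4869k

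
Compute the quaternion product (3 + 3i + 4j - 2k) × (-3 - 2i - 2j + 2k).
9 - 11i - 20j + 14k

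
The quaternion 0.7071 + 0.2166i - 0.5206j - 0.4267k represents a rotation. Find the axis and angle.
axis = (0.3063, -0.7362, -0.6034), θ = π/2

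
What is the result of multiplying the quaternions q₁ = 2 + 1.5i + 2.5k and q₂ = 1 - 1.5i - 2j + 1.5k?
0.5 + 3.5i - 10j + 2.5k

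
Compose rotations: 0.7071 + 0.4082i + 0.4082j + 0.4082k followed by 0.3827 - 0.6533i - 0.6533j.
0.804 - 0.5724i - 0.0391j + 0.1562k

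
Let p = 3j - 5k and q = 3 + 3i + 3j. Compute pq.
-9 + 15i - 6j - 24k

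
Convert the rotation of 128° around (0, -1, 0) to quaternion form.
0.4384 - 0.8988j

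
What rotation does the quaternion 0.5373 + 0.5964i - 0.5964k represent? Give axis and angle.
axis = (√2/2, 0, -√2/2), θ = 115°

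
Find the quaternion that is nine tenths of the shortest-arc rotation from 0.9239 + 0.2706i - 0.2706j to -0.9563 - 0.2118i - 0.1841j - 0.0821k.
0.9627 + 0.2201i + 0.1388j + 0.0744k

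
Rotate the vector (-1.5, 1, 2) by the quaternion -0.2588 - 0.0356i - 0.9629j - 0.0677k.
(2.335, 1.057, -0.825)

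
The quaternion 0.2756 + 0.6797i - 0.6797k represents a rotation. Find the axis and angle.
axis = (√2/2, 0, -√2/2), θ = 148°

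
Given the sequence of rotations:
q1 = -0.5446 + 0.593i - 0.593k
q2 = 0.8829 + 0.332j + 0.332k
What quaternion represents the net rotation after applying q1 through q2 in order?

q2 · q1 = -0.284 + 0.3267i + 0.0161j - 0.9012k
-0.284 + 0.3267i + 0.0161j - 0.9012k


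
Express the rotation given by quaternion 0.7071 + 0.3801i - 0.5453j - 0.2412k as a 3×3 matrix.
[[0.2889, -0.0734, -0.9545], [-0.7556, 0.5947, -0.2745], [0.5878, 0.8006, 0.1163]]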